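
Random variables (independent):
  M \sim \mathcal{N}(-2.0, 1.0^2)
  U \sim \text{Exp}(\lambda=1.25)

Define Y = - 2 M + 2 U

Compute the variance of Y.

For independent RVs: Var(aX + bY) = a²Var(X) + b²Var(Y)
Var(M) = 1
Var(U) = 0.64
Var(Y) = (-2)²*1 + 2²*0.64
= 4*1 + 4*0.64 = 6.56

6.56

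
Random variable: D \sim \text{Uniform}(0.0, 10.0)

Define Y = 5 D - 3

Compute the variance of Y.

For Y = aD + b: Var(Y) = a² * Var(D)
Var(D) = (10 - 0)^2/12 = 8.3333333
Var(Y) = 5² * 8.3333333 = 25 * 8.3333333 = 208.33333

208.33333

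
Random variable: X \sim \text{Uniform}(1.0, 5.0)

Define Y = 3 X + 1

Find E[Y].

For Y = 3X + 1:
E[Y] = 3 * E[X] + 1
E[X] = (1 + 5)/2 = 3
E[Y] = 3 * 3 + 1 = 10

10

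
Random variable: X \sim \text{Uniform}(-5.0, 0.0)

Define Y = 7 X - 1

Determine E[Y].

For Y = 7X - 1:
E[Y] = 7 * E[X] - 1
E[X] = (-5 + 0)/2 = -2.5
E[Y] = 7 * (-2.5) - 1 = -18.5

-18.5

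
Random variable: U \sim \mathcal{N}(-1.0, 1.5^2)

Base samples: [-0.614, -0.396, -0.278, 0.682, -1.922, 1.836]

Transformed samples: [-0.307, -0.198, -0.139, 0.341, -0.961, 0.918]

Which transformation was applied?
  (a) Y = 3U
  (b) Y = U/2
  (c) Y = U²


Checking option (b) Y = U/2:
  U = -0.614 -> Y = -0.307 ✓
  U = -0.396 -> Y = -0.198 ✓
  U = -0.278 -> Y = -0.139 ✓
All samples match this transformation.

(b) U/2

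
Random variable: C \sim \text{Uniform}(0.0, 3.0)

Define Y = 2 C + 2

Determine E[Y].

For Y = 2C + 2:
E[Y] = 2 * E[C] + 2
E[C] = (0 + 3)/2 = 1.5
E[Y] = 2 * 1.5 + 2 = 5

5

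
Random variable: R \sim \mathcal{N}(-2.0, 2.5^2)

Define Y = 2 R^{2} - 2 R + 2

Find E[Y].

E[Y] = 2*E[R²] - 2*E[R] + 2
E[R] = -2
E[R²] = Var(R) + (E[R])² = 6.25 + 4 = 10.25
E[Y] = 2*10.25 - 2*(-2) + 2 = 26.5

26.5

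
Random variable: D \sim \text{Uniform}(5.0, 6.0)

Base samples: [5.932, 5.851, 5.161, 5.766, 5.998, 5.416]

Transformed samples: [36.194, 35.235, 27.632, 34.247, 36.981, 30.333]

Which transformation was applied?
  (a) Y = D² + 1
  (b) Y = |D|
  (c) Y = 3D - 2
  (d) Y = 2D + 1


Checking option (a) Y = D² + 1:
  D = 5.932 -> Y = 36.194 ✓
  D = 5.851 -> Y = 35.235 ✓
  D = 5.161 -> Y = 27.632 ✓
All samples match this transformation.

(a) D² + 1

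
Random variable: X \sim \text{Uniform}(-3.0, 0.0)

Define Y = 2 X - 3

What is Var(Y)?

For Y = aX + b: Var(Y) = a² * Var(X)
Var(X) = (0 + 3)^2/12 = 0.75
Var(Y) = 2² * 0.75 = 4 * 0.75 = 3

3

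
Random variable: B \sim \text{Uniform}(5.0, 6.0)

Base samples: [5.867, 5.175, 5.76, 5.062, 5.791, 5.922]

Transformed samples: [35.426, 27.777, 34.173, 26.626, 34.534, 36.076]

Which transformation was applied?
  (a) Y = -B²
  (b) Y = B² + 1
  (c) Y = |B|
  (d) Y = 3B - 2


Checking option (b) Y = B² + 1:
  B = 5.867 -> Y = 35.426 ✓
  B = 5.175 -> Y = 27.777 ✓
  B = 5.76 -> Y = 34.173 ✓
All samples match this transformation.

(b) B² + 1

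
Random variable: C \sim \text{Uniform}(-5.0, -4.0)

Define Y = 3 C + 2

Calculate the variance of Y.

For Y = aC + b: Var(Y) = a² * Var(C)
Var(C) = (-4 + 5)^2/12 = 0.083333333
Var(Y) = 3² * 0.083333333 = 9 * 0.083333333 = 0.75

0.75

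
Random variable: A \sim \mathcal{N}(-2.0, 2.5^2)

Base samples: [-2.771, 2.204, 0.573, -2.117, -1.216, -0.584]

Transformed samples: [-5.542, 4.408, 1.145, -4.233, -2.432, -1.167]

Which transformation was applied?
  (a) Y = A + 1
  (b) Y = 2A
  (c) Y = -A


Checking option (b) Y = 2A:
  A = -2.771 -> Y = -5.542 ✓
  A = 2.204 -> Y = 4.408 ✓
  A = 0.573 -> Y = 1.145 ✓
All samples match this transformation.

(b) 2A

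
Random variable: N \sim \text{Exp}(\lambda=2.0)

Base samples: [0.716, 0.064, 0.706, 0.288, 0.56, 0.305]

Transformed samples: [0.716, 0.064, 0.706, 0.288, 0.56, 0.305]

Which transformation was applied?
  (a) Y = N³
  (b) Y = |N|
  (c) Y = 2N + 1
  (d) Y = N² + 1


Checking option (b) Y = |N|:
  N = 0.716 -> Y = 0.716 ✓
  N = 0.064 -> Y = 0.064 ✓
  N = 0.706 -> Y = 0.706 ✓
All samples match this transformation.

(b) |N|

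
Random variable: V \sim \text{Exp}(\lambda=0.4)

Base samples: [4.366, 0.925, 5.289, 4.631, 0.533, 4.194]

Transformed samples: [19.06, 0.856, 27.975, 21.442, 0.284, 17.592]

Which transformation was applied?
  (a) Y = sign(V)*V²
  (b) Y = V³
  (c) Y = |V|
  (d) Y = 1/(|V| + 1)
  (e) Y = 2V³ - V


Checking option (a) Y = sign(V)*V²:
  V = 4.366 -> Y = 19.06 ✓
  V = 0.925 -> Y = 0.856 ✓
  V = 5.289 -> Y = 27.975 ✓
All samples match this transformation.

(a) sign(V)*V²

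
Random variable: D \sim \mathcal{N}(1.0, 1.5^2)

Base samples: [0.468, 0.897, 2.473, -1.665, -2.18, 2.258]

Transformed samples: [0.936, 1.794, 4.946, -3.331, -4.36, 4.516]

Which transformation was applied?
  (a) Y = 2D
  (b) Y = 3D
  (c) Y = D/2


Checking option (a) Y = 2D:
  D = 0.468 -> Y = 0.936 ✓
  D = 0.897 -> Y = 1.794 ✓
  D = 2.473 -> Y = 4.946 ✓
All samples match this transformation.

(a) 2D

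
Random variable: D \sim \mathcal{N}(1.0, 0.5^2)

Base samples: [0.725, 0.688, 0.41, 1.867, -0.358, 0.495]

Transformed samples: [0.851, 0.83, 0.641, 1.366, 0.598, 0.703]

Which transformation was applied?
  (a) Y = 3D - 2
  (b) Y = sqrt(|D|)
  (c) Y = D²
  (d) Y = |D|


Checking option (b) Y = sqrt(|D|):
  D = 0.725 -> Y = 0.851 ✓
  D = 0.688 -> Y = 0.83 ✓
  D = 0.41 -> Y = 0.641 ✓
All samples match this transformation.

(b) sqrt(|D|)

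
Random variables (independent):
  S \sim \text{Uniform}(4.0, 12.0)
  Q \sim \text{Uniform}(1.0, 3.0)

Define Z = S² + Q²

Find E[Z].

E[Z] = E[S²] + E[Q²]
E[S²] = Var(S) + E[S]² = 5.3333333 + 64 = 69.333333
E[Q²] = Var(Q) + E[Q]² = 0.33333333 + 4 = 4.3333333
E[Z] = 69.333333 + 4.3333333 = 73.666667

73.666667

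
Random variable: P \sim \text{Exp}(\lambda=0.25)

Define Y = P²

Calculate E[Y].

E[P²] = Var(P) + (E[P])² = 16 + 16 = 32

32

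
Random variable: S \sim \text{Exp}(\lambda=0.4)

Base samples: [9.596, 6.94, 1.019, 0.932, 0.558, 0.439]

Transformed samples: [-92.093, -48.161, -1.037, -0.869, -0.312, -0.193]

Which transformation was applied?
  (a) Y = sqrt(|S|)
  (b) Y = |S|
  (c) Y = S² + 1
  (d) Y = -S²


Checking option (d) Y = -S²:
  S = 9.596 -> Y = -92.093 ✓
  S = 6.94 -> Y = -48.161 ✓
  S = 1.019 -> Y = -1.037 ✓
All samples match this transformation.

(d) -S²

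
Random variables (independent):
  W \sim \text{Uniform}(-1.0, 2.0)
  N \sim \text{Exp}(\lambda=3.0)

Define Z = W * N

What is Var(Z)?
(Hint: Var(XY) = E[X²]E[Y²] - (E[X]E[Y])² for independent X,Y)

Var(XY) = E[X²]E[Y²] - (E[X]E[Y])²
E[W] = 0.5, Var(W) = 0.75
E[N] = 0.33333333, Var(N) = 0.11111111
E[W²] = 0.75 + 0.5² = 1
E[N²] = 0.11111111 + 0.33333333² = 0.22222222
Var(Z) = 1*0.22222222 - (0.5*0.33333333)²
= 0.22222222 - 0.027777778 = 0.19444444

0.19444444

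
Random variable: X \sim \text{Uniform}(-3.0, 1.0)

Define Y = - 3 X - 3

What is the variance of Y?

For Y = aX + b: Var(Y) = a² * Var(X)
Var(X) = (1 + 3)^2/12 = 1.3333333
Var(Y) = (-3)² * 1.3333333 = 9 * 1.3333333 = 12

12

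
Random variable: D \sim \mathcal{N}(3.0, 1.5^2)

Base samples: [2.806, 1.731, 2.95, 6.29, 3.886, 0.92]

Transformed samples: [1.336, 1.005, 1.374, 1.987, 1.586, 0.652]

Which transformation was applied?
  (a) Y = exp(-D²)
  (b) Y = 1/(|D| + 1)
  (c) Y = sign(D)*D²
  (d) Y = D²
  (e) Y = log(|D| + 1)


Checking option (e) Y = log(|D| + 1):
  D = 2.806 -> Y = 1.336 ✓
  D = 1.731 -> Y = 1.005 ✓
  D = 2.95 -> Y = 1.374 ✓
All samples match this transformation.

(e) log(|D| + 1)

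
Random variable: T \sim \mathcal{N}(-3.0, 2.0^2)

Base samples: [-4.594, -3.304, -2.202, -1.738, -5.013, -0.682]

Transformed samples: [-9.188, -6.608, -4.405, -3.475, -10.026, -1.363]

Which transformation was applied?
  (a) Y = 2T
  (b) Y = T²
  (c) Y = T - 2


Checking option (a) Y = 2T:
  T = -4.594 -> Y = -9.188 ✓
  T = -3.304 -> Y = -6.608 ✓
  T = -2.202 -> Y = -4.405 ✓
All samples match this transformation.

(a) 2T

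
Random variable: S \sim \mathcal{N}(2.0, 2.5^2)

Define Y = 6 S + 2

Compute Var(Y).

For Y = aS + b: Var(Y) = a² * Var(S)
Var(S) = 2.5^2 = 6.25
Var(Y) = 6² * 6.25 = 36 * 6.25 = 225

225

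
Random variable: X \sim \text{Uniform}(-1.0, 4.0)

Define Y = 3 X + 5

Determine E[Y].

For Y = 3X + 5:
E[Y] = 3 * E[X] + 5
E[X] = (-1 + 4)/2 = 1.5
E[Y] = 3 * 1.5 + 5 = 9.5

9.5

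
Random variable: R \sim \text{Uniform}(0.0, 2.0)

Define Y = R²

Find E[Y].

Using E[X²] = Var(X) + (E[X])²:
E[R] = 1
Var(R) = (2 - 0)^2/12 = 0.33333333
E[R²] = 0.33333333 + 1² = 0.33333333 + 1 = 1.3333333

1.3333333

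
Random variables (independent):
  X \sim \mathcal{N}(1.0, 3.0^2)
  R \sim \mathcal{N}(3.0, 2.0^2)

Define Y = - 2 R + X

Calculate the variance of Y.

For independent RVs: Var(aX + bY) = a²Var(X) + b²Var(Y)
Var(X) = 9
Var(R) = 4
Var(Y) = 1²*9 + (-2)²*4
= 1*9 + 4*4 = 25

25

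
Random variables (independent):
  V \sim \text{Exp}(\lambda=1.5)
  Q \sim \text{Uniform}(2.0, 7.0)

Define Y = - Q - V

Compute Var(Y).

For independent RVs: Var(aX + bY) = a²Var(X) + b²Var(Y)
Var(V) = 0.44444444
Var(Q) = 2.0833333
Var(Y) = (-1)²*0.44444444 + (-1)²*2.0833333
= 1*0.44444444 + 1*2.0833333 = 2.5277778

2.5277778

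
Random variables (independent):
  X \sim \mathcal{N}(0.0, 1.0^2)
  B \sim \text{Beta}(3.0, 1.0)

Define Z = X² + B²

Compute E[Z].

E[Z] = E[X²] + E[B²]
E[X²] = Var(X) + E[X]² = 1 + 0 = 1
E[B²] = Var(B) + E[B]² = 0.0375 + 0.5625 = 0.6
E[Z] = 1 + 0.6 = 1.6

1.6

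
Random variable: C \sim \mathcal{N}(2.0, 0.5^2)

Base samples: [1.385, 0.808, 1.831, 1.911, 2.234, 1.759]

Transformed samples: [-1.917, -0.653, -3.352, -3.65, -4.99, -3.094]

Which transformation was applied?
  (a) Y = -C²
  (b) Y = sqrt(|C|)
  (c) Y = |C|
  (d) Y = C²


Checking option (a) Y = -C²:
  C = 1.385 -> Y = -1.917 ✓
  C = 0.808 -> Y = -0.653 ✓
  C = 1.831 -> Y = -3.352 ✓
All samples match this transformation.

(a) -C²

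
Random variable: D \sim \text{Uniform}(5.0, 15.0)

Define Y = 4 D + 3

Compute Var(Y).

For Y = aD + b: Var(Y) = a² * Var(D)
Var(D) = (15 - 5)^2/12 = 8.3333333
Var(Y) = 4² * 8.3333333 = 16 * 8.3333333 = 133.33333

133.33333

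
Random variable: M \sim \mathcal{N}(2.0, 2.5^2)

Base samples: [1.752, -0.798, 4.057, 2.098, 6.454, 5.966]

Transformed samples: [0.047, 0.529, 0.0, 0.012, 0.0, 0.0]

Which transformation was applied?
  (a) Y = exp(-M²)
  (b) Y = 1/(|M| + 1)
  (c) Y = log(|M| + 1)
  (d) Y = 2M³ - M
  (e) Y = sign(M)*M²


Checking option (a) Y = exp(-M²):
  M = 1.752 -> Y = 0.047 ✓
  M = -0.798 -> Y = 0.529 ✓
  M = 4.057 -> Y = 0.0 ✓
All samples match this transformation.

(a) exp(-M²)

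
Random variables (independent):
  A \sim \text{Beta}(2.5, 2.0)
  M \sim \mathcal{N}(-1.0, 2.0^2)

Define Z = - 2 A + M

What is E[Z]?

E[Z] = -2*E[A] + 1*E[M]
E[A] = 0.55555556
E[M] = -1
E[Z] = -2*0.55555556 + 1*(-1) = -2.1111111

-2.1111111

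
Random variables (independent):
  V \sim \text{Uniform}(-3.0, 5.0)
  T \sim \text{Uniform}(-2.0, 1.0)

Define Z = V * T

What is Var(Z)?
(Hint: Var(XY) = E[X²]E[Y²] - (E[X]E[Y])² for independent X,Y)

Var(XY) = E[X²]E[Y²] - (E[X]E[Y])²
E[V] = 1, Var(V) = 5.3333333
E[T] = -0.5, Var(T) = 0.75
E[V²] = 5.3333333 + 1² = 6.3333333
E[T²] = 0.75 + (-0.5)² = 1
Var(Z) = 6.3333333*1 - (1*(-0.5))²
= 6.3333333 - 0.25 = 6.0833333

6.0833333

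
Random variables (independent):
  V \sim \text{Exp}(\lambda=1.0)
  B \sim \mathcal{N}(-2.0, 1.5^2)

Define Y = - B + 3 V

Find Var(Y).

For independent RVs: Var(aX + bY) = a²Var(X) + b²Var(Y)
Var(V) = 1
Var(B) = 2.25
Var(Y) = 3²*1 + (-1)²*2.25
= 9*1 + 1*2.25 = 11.25

11.25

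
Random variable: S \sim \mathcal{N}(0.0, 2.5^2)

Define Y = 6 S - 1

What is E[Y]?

For Y = 6S - 1:
E[Y] = 6 * E[S] - 1
E[S] = 0.0 = 0
E[Y] = 6 * 0 - 1 = -1

-1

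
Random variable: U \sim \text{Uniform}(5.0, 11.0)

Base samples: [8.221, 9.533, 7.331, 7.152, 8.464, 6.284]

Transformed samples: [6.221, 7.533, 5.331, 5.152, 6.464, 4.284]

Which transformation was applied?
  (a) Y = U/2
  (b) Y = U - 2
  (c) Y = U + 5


Checking option (b) Y = U - 2:
  U = 8.221 -> Y = 6.221 ✓
  U = 9.533 -> Y = 7.533 ✓
  U = 7.331 -> Y = 5.331 ✓
All samples match this transformation.

(b) U - 2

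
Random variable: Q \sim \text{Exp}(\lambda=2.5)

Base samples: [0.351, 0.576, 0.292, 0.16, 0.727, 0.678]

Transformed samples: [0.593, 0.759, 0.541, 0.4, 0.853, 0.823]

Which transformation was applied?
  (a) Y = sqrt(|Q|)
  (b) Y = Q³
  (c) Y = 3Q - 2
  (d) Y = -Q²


Checking option (a) Y = sqrt(|Q|):
  Q = 0.351 -> Y = 0.593 ✓
  Q = 0.576 -> Y = 0.759 ✓
  Q = 0.292 -> Y = 0.541 ✓
All samples match this transformation.

(a) sqrt(|Q|)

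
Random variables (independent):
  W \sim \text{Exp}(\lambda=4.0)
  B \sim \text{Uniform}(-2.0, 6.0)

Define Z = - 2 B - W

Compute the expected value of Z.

E[Z] = -1*E[W] - 2*E[B]
E[W] = 0.25
E[B] = 2
E[Z] = -1*0.25 - 2*2 = -4.25

-4.25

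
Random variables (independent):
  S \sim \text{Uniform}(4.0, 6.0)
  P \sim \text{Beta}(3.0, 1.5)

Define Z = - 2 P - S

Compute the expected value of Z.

E[Z] = -1*E[S] - 2*E[P]
E[S] = 5
E[P] = 0.66666667
E[Z] = -1*5 - 2*0.66666667 = -6.3333333

-6.3333333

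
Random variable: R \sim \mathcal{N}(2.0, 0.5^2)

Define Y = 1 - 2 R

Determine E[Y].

For Y = -2R + 1:
E[Y] = -2 * E[R] + 1
E[R] = 2.0 = 2
E[Y] = -2 * 2 + 1 = -3

-3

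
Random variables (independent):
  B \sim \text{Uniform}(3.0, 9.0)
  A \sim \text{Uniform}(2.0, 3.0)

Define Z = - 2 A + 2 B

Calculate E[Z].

E[Z] = 2*E[B] - 2*E[A]
E[B] = 6
E[A] = 2.5
E[Z] = 2*6 - 2*2.5 = 7

7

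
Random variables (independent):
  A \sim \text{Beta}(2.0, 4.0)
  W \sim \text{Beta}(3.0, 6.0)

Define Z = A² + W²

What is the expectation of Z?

E[Z] = E[A²] + E[W²]
E[A²] = Var(A) + E[A]² = 0.031746032 + 0.11111111 = 0.14285714
E[W²] = Var(W) + E[W]² = 0.022222222 + 0.11111111 = 0.13333333
E[Z] = 0.14285714 + 0.13333333 = 0.27619048

0.27619048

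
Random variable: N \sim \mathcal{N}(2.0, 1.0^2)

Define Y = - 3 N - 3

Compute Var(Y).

For Y = aN + b: Var(Y) = a² * Var(N)
Var(N) = 1.0^2 = 1
Var(Y) = (-3)² * 1 = 9 * 1 = 9

9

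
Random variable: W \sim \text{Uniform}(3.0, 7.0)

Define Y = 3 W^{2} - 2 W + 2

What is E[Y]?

E[Y] = 3*E[W²] - 2*E[W] + 2
E[W] = 5
E[W²] = Var(W) + (E[W])² = 1.3333333 + 25 = 26.333333
E[Y] = 3*26.333333 - 2*5 + 2 = 71

71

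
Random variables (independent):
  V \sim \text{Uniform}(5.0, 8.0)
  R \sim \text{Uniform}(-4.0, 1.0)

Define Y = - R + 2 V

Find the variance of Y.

For independent RVs: Var(aX + bY) = a²Var(X) + b²Var(Y)
Var(V) = 0.75
Var(R) = 2.0833333
Var(Y) = 2²*0.75 + (-1)²*2.0833333
= 4*0.75 + 1*2.0833333 = 5.0833333

5.0833333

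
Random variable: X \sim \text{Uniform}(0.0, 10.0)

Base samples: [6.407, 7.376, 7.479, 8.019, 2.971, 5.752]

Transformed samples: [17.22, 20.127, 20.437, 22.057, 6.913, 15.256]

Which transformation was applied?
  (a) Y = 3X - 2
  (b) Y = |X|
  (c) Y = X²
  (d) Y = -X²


Checking option (a) Y = 3X - 2:
  X = 6.407 -> Y = 17.22 ✓
  X = 7.376 -> Y = 20.127 ✓
  X = 7.479 -> Y = 20.437 ✓
All samples match this transformation.

(a) 3X - 2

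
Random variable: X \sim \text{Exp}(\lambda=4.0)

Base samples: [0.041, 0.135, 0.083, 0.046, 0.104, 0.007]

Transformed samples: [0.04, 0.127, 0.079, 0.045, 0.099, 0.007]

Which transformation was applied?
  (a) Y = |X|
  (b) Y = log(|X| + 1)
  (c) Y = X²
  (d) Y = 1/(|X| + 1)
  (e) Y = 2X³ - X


Checking option (b) Y = log(|X| + 1):
  X = 0.041 -> Y = 0.04 ✓
  X = 0.135 -> Y = 0.127 ✓
  X = 0.083 -> Y = 0.079 ✓
All samples match this transformation.

(b) log(|X| + 1)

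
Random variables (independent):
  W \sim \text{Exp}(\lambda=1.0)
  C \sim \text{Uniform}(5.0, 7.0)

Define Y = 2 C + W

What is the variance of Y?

For independent RVs: Var(aX + bY) = a²Var(X) + b²Var(Y)
Var(W) = 1
Var(C) = 0.33333333
Var(Y) = 1²*1 + 2²*0.33333333
= 1*1 + 4*0.33333333 = 2.3333333

2.3333333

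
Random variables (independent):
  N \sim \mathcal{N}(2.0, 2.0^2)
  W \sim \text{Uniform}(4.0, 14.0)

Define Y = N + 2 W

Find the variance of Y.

For independent RVs: Var(aX + bY) = a²Var(X) + b²Var(Y)
Var(N) = 4
Var(W) = 8.3333333
Var(Y) = 1²*4 + 2²*8.3333333
= 1*4 + 4*8.3333333 = 37.333333

37.333333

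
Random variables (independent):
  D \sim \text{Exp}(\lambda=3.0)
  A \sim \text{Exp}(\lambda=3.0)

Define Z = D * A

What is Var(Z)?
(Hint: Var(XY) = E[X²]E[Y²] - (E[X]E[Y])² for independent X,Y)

Var(XY) = E[X²]E[Y²] - (E[X]E[Y])²
E[D] = 0.33333333, Var(D) = 0.11111111
E[A] = 0.33333333, Var(A) = 0.11111111
E[D²] = 0.11111111 + 0.33333333² = 0.22222222
E[A²] = 0.11111111 + 0.33333333² = 0.22222222
Var(Z) = 0.22222222*0.22222222 - (0.33333333*0.33333333)²
= 0.049382716 - 0.012345679 = 0.037037037

0.037037037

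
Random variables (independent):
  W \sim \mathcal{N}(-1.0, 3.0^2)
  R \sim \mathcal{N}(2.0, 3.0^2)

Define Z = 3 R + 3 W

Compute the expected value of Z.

E[Z] = 3*E[W] + 3*E[R]
E[W] = -1
E[R] = 2
E[Z] = 3*(-1) + 3*2 = 3

3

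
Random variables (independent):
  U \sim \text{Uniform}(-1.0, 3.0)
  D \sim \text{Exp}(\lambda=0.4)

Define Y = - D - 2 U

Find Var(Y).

For independent RVs: Var(aX + bY) = a²Var(X) + b²Var(Y)
Var(U) = 1.3333333
Var(D) = 6.25
Var(Y) = (-2)²*1.3333333 + (-1)²*6.25
= 4*1.3333333 + 1*6.25 = 11.583333

11.583333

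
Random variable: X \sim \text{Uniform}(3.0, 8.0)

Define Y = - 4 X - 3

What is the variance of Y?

For Y = aX + b: Var(Y) = a² * Var(X)
Var(X) = (8 - 3)^2/12 = 2.0833333
Var(Y) = (-4)² * 2.0833333 = 16 * 2.0833333 = 33.333333

33.333333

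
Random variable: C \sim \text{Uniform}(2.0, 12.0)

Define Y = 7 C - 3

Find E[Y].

For Y = 7C - 3:
E[Y] = 7 * E[C] - 3
E[C] = (2 + 12)/2 = 7
E[Y] = 7 * 7 - 3 = 46

46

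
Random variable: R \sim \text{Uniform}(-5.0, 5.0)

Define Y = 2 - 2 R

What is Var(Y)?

For Y = aR + b: Var(Y) = a² * Var(R)
Var(R) = (5 + 5)^2/12 = 8.3333333
Var(Y) = (-2)² * 8.3333333 = 4 * 8.3333333 = 33.333333

33.333333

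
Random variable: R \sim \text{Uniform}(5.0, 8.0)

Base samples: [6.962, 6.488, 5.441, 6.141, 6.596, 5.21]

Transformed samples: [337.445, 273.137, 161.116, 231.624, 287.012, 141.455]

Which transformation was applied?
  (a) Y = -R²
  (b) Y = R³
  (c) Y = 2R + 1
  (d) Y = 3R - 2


Checking option (b) Y = R³:
  R = 6.962 -> Y = 337.445 ✓
  R = 6.488 -> Y = 273.137 ✓
  R = 5.441 -> Y = 161.116 ✓
All samples match this transformation.

(b) R³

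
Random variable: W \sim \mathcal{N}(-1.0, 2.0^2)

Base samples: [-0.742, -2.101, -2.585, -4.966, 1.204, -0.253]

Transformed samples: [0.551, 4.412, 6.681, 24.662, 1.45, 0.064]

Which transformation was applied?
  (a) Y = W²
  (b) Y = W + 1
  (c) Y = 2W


Checking option (a) Y = W²:
  W = -0.742 -> Y = 0.551 ✓
  W = -2.101 -> Y = 4.412 ✓
  W = -2.585 -> Y = 6.681 ✓
All samples match this transformation.

(a) W²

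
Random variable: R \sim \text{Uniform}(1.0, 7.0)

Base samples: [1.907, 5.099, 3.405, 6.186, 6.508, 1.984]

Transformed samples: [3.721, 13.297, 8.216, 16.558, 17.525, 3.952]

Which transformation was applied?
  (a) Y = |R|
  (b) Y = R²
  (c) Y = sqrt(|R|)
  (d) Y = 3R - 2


Checking option (d) Y = 3R - 2:
  R = 1.907 -> Y = 3.721 ✓
  R = 5.099 -> Y = 13.297 ✓
  R = 3.405 -> Y = 8.216 ✓
All samples match this transformation.

(d) 3R - 2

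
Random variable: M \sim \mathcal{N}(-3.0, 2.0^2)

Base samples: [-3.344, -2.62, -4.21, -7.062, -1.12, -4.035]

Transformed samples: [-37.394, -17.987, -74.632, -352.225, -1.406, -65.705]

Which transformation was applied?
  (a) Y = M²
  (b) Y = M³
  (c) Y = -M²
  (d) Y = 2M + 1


Checking option (b) Y = M³:
  M = -3.344 -> Y = -37.394 ✓
  M = -2.62 -> Y = -17.987 ✓
  M = -4.21 -> Y = -74.632 ✓
All samples match this transformation.

(b) M³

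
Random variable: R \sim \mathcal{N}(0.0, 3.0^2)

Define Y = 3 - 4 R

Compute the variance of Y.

For Y = aR + b: Var(Y) = a² * Var(R)
Var(R) = 3.0^2 = 9
Var(Y) = (-4)² * 9 = 16 * 9 = 144

144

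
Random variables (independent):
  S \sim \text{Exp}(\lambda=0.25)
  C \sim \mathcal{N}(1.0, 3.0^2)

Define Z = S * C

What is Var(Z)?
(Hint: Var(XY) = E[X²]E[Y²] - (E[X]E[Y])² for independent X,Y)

Var(XY) = E[X²]E[Y²] - (E[X]E[Y])²
E[S] = 4, Var(S) = 16
E[C] = 1, Var(C) = 9
E[S²] = 16 + 4² = 32
E[C²] = 9 + 1² = 10
Var(Z) = 32*10 - (4*1)²
= 320 - 16 = 304

304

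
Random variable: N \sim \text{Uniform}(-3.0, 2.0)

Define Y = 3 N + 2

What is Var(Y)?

For Y = aN + b: Var(Y) = a² * Var(N)
Var(N) = (2 + 3)^2/12 = 2.0833333
Var(Y) = 3² * 2.0833333 = 9 * 2.0833333 = 18.75

18.75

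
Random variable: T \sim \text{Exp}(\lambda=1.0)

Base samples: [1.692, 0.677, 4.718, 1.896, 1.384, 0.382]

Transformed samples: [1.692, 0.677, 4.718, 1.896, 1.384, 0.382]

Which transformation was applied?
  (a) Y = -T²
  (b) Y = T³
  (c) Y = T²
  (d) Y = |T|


Checking option (d) Y = |T|:
  T = 1.692 -> Y = 1.692 ✓
  T = 0.677 -> Y = 0.677 ✓
  T = 4.718 -> Y = 4.718 ✓
All samples match this transformation.

(d) |T|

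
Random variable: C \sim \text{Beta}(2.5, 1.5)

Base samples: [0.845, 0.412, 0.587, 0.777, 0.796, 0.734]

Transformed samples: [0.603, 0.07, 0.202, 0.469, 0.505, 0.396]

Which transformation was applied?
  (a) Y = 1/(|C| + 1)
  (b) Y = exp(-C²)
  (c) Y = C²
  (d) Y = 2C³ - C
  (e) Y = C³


Checking option (e) Y = C³:
  C = 0.845 -> Y = 0.603 ✓
  C = 0.412 -> Y = 0.07 ✓
  C = 0.587 -> Y = 0.202 ✓
All samples match this transformation.

(e) C³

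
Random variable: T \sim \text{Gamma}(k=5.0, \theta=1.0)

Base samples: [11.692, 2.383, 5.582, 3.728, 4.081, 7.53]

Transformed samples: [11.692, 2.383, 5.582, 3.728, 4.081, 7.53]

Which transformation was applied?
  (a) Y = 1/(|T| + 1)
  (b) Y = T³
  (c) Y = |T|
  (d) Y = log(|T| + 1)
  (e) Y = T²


Checking option (c) Y = |T|:
  T = 11.692 -> Y = 11.692 ✓
  T = 2.383 -> Y = 2.383 ✓
  T = 5.582 -> Y = 5.582 ✓
All samples match this transformation.

(c) |T|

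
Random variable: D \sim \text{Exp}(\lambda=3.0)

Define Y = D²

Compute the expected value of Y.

E[D²] = Var(D) + (E[D])² = 0.11111111 + 0.11111111 = 0.22222222

0.22222222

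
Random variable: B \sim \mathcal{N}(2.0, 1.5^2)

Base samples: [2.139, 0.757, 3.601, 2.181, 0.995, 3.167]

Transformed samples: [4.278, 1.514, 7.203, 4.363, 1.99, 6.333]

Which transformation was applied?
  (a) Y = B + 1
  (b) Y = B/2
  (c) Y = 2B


Checking option (c) Y = 2B:
  B = 2.139 -> Y = 4.278 ✓
  B = 0.757 -> Y = 1.514 ✓
  B = 3.601 -> Y = 7.203 ✓
All samples match this transformation.

(c) 2B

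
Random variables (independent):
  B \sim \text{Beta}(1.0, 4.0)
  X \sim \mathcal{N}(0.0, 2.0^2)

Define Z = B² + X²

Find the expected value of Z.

E[Z] = E[B²] + E[X²]
E[B²] = Var(B) + E[B]² = 0.026666667 + 0.04 = 0.066666667
E[X²] = Var(X) + E[X]² = 4 + 0 = 4
E[Z] = 0.066666667 + 4 = 4.0666667

4.0666667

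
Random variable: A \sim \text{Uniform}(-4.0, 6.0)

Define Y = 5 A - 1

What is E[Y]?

For Y = 5A - 1:
E[Y] = 5 * E[A] - 1
E[A] = (-4 + 6)/2 = 1
E[Y] = 5 * 1 - 1 = 4

4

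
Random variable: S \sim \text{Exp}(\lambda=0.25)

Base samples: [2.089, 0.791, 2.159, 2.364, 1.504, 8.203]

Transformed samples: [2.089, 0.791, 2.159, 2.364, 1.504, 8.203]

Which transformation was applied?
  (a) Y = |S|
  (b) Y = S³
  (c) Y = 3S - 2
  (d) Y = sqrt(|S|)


Checking option (a) Y = |S|:
  S = 2.089 -> Y = 2.089 ✓
  S = 0.791 -> Y = 0.791 ✓
  S = 2.159 -> Y = 2.159 ✓
All samples match this transformation.

(a) |S|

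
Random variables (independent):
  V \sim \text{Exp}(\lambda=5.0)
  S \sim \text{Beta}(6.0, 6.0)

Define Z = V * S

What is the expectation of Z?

For independent RVs: E[XY] = E[X]*E[Y]
E[V] = 0.2
E[S] = 0.5
E[Z] = 0.2 * 0.5 = 0.1

0.1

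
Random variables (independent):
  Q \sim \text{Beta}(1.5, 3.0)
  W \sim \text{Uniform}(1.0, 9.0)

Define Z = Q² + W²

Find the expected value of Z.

E[Z] = E[Q²] + E[W²]
E[Q²] = Var(Q) + E[Q]² = 0.04040404 + 0.11111111 = 0.15151515
E[W²] = Var(W) + E[W]² = 5.3333333 + 25 = 30.333333
E[Z] = 0.15151515 + 30.333333 = 30.484848

30.484848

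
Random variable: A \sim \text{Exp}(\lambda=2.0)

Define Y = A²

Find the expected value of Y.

Using E[X²] = Var(X) + (E[X])²:
E[A] = 0.5
Var(A) = 1/2.0^2 = 0.25
E[A²] = 0.25 + 0.5² = 0.25 + 0.25 = 0.5

0.5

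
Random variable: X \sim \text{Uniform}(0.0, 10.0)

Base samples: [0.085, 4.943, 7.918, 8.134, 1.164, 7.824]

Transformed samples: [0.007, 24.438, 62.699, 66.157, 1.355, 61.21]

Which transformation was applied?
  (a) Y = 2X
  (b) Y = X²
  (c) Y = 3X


Checking option (b) Y = X²:
  X = 0.085 -> Y = 0.007 ✓
  X = 4.943 -> Y = 24.438 ✓
  X = 7.918 -> Y = 62.699 ✓
All samples match this transformation.

(b) X²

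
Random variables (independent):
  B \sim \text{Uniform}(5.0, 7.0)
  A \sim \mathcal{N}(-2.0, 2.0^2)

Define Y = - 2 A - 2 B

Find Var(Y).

For independent RVs: Var(aX + bY) = a²Var(X) + b²Var(Y)
Var(B) = 0.33333333
Var(A) = 4
Var(Y) = (-2)²*0.33333333 + (-2)²*4
= 4*0.33333333 + 4*4 = 17.333333

17.333333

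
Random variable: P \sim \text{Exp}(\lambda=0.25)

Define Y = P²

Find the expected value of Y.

E[P²] = Var(P) + (E[P])² = 16 + 16 = 32

32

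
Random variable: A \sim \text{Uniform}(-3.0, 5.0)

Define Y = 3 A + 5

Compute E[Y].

For Y = 3A + 5:
E[Y] = 3 * E[A] + 5
E[A] = (-3 + 5)/2 = 1
E[Y] = 3 * 1 + 5 = 8

8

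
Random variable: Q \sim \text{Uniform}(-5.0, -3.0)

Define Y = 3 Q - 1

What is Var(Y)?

For Y = aQ + b: Var(Y) = a² * Var(Q)
Var(Q) = (-3 + 5)^2/12 = 0.33333333
Var(Y) = 3² * 0.33333333 = 9 * 0.33333333 = 3

3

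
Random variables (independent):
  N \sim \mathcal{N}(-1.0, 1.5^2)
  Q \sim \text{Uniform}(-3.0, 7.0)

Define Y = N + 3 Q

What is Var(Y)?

For independent RVs: Var(aX + bY) = a²Var(X) + b²Var(Y)
Var(N) = 2.25
Var(Q) = 8.3333333
Var(Y) = 1²*2.25 + 3²*8.3333333
= 1*2.25 + 9*8.3333333 = 77.25

77.25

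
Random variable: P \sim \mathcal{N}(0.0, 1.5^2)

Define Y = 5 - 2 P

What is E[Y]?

For Y = -2P + 5:
E[Y] = -2 * E[P] + 5
E[P] = 0.0 = 0
E[Y] = -2 * 0 + 5 = 5

5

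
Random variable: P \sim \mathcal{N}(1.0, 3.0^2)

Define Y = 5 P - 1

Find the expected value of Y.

For Y = 5P - 1:
E[Y] = 5 * E[P] - 1
E[P] = 1.0 = 1
E[Y] = 5 * 1 - 1 = 4

4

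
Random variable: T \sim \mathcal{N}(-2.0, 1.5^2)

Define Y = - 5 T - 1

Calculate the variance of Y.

For Y = aT + b: Var(Y) = a² * Var(T)
Var(T) = 1.5^2 = 2.25
Var(Y) = (-5)² * 2.25 = 25 * 2.25 = 56.25

56.25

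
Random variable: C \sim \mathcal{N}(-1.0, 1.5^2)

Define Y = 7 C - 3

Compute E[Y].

For Y = 7C - 3:
E[Y] = 7 * E[C] - 3
E[C] = -1.0 = -1
E[Y] = 7 * (-1) - 3 = -10

-10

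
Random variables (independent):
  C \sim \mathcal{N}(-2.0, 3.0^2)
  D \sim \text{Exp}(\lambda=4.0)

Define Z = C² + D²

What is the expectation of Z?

E[Z] = E[C²] + E[D²]
E[C²] = Var(C) + E[C]² = 9 + 4 = 13
E[D²] = Var(D) + E[D]² = 0.0625 + 0.0625 = 0.125
E[Z] = 13 + 0.125 = 13.125

13.125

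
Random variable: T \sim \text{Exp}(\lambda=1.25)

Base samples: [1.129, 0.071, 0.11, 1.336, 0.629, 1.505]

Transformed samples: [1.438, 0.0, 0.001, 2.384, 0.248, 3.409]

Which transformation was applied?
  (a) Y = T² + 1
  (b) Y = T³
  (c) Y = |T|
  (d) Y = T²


Checking option (b) Y = T³:
  T = 1.129 -> Y = 1.438 ✓
  T = 0.071 -> Y = 0.0 ✓
  T = 0.11 -> Y = 0.001 ✓
All samples match this transformation.

(b) T³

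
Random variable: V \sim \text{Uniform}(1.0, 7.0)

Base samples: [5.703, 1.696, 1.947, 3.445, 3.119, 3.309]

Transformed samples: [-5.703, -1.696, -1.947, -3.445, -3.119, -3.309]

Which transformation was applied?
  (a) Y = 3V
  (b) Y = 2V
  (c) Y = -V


Checking option (c) Y = -V:
  V = 5.703 -> Y = -5.703 ✓
  V = 1.696 -> Y = -1.696 ✓
  V = 1.947 -> Y = -1.947 ✓
All samples match this transformation.

(c) -V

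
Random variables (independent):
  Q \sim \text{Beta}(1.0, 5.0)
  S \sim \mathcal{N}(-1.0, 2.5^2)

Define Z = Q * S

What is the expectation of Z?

For independent RVs: E[XY] = E[X]*E[Y]
E[Q] = 0.16666667
E[S] = -1
E[Z] = 0.16666667 * (-1) = -0.16666667

-0.16666667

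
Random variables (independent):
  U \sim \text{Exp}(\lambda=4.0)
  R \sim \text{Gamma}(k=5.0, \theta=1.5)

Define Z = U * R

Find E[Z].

For independent RVs: E[XY] = E[X]*E[Y]
E[U] = 0.25
E[R] = 7.5
E[Z] = 0.25 * 7.5 = 1.875

1.875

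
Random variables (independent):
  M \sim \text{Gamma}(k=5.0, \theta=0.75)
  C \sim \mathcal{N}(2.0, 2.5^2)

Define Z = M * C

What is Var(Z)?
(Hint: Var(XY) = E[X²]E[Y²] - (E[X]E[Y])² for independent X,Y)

Var(XY) = E[X²]E[Y²] - (E[X]E[Y])²
E[M] = 3.75, Var(M) = 2.8125
E[C] = 2, Var(C) = 6.25
E[M²] = 2.8125 + 3.75² = 16.875
E[C²] = 6.25 + 2² = 10.25
Var(Z) = 16.875*10.25 - (3.75*2)²
= 172.96875 - 56.25 = 116.71875

116.71875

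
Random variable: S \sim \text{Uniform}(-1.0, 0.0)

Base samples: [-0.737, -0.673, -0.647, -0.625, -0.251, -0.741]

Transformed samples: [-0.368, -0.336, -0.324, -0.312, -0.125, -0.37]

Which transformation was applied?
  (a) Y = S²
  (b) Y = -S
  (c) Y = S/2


Checking option (c) Y = S/2:
  S = -0.737 -> Y = -0.368 ✓
  S = -0.673 -> Y = -0.336 ✓
  S = -0.647 -> Y = -0.324 ✓
All samples match this transformation.

(c) S/2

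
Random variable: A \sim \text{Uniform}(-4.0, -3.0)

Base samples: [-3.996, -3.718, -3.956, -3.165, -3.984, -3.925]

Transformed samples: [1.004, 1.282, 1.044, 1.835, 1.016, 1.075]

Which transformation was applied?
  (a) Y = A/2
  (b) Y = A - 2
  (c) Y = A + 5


Checking option (c) Y = A + 5:
  A = -3.996 -> Y = 1.004 ✓
  A = -3.718 -> Y = 1.282 ✓
  A = -3.956 -> Y = 1.044 ✓
All samples match this transformation.

(c) A + 5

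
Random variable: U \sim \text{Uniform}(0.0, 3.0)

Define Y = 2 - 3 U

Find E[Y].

For Y = -3U + 2:
E[Y] = -3 * E[U] + 2
E[U] = (0 + 3)/2 = 1.5
E[Y] = -3 * 1.5 + 2 = -2.5

-2.5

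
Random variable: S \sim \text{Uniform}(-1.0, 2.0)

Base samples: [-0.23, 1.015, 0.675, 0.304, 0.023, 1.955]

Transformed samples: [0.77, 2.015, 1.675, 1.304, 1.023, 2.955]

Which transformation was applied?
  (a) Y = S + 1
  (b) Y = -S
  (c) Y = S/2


Checking option (a) Y = S + 1:
  S = -0.23 -> Y = 0.77 ✓
  S = 1.015 -> Y = 2.015 ✓
  S = 0.675 -> Y = 1.675 ✓
All samples match this transformation.

(a) S + 1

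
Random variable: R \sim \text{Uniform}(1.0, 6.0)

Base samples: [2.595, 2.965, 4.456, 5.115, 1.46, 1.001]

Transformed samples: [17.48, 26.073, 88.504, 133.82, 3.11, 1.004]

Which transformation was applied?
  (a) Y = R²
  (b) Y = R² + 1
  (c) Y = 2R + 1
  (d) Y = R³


Checking option (d) Y = R³:
  R = 2.595 -> Y = 17.48 ✓
  R = 2.965 -> Y = 26.073 ✓
  R = 4.456 -> Y = 88.504 ✓
All samples match this transformation.

(d) R³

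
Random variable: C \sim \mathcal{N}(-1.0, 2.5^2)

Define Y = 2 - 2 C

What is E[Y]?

For Y = -2C + 2:
E[Y] = -2 * E[C] + 2
E[C] = -1.0 = -1
E[Y] = -2 * (-1) + 2 = 4

4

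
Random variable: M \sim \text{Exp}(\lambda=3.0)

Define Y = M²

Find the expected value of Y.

Using E[X²] = Var(X) + (E[X])²:
E[M] = 0.33333333
Var(M) = 1/3.0^2 = 0.11111111
E[M²] = 0.11111111 + 0.33333333² = 0.11111111 + 0.11111111 = 0.22222222

0.22222222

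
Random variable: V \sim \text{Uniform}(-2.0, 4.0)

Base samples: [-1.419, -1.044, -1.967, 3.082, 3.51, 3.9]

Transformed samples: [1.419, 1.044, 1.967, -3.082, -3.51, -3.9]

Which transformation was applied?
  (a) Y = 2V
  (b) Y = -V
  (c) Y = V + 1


Checking option (b) Y = -V:
  V = -1.419 -> Y = 1.419 ✓
  V = -1.044 -> Y = 1.044 ✓
  V = -1.967 -> Y = 1.967 ✓
All samples match this transformation.

(b) -V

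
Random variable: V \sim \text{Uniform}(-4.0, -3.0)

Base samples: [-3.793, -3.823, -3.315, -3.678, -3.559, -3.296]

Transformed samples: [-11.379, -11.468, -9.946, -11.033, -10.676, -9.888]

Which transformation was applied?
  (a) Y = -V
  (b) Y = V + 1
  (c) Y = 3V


Checking option (c) Y = 3V:
  V = -3.793 -> Y = -11.379 ✓
  V = -3.823 -> Y = -11.468 ✓
  V = -3.315 -> Y = -9.946 ✓
All samples match this transformation.

(c) 3V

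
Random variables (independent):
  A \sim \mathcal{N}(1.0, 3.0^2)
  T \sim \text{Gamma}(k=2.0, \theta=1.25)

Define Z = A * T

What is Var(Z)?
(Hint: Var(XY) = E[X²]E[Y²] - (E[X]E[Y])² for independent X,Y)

Var(XY) = E[X²]E[Y²] - (E[X]E[Y])²
E[A] = 1, Var(A) = 9
E[T] = 2.5, Var(T) = 3.125
E[A²] = 9 + 1² = 10
E[T²] = 3.125 + 2.5² = 9.375
Var(Z) = 10*9.375 - (1*2.5)²
= 93.75 - 6.25 = 87.5

87.5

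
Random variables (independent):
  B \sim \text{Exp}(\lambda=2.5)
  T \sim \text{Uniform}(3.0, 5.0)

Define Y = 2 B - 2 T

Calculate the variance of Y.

For independent RVs: Var(aX + bY) = a²Var(X) + b²Var(Y)
Var(B) = 0.16
Var(T) = 0.33333333
Var(Y) = 2²*0.16 + (-2)²*0.33333333
= 4*0.16 + 4*0.33333333 = 1.9733333

1.9733333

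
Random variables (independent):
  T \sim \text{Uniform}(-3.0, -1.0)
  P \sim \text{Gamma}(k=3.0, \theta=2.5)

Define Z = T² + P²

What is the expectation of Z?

E[Z] = E[T²] + E[P²]
E[T²] = Var(T) + E[T]² = 0.33333333 + 4 = 4.3333333
E[P²] = Var(P) + E[P]² = 18.75 + 56.25 = 75
E[Z] = 4.3333333 + 75 = 79.333333

79.333333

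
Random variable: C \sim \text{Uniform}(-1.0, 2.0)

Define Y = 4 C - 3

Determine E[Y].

For Y = 4C - 3:
E[Y] = 4 * E[C] - 3
E[C] = (-1 + 2)/2 = 0.5
E[Y] = 4 * 0.5 - 3 = -1

-1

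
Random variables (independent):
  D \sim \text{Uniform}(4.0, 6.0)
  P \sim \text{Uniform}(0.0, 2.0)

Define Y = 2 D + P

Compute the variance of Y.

For independent RVs: Var(aX + bY) = a²Var(X) + b²Var(Y)
Var(D) = 0.33333333
Var(P) = 0.33333333
Var(Y) = 2²*0.33333333 + 1²*0.33333333
= 4*0.33333333 + 1*0.33333333 = 1.6666667

1.6666667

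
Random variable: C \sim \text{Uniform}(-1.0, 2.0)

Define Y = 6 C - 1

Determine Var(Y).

For Y = aC + b: Var(Y) = a² * Var(C)
Var(C) = (2 + 1)^2/12 = 0.75
Var(Y) = 6² * 0.75 = 36 * 0.75 = 27

27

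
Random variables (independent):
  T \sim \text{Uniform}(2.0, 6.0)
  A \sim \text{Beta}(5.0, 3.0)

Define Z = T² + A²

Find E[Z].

E[Z] = E[T²] + E[A²]
E[T²] = Var(T) + E[T]² = 1.3333333 + 16 = 17.333333
E[A²] = Var(A) + E[A]² = 0.026041667 + 0.390625 = 0.41666667
E[Z] = 17.333333 + 0.41666667 = 17.75

17.75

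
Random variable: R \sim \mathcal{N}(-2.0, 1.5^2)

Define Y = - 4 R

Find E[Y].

For Y = -4R:
E[Y] = -4 * E[R]
E[R] = -2.0 = -2
E[Y] = -4 * (-2) = 8

8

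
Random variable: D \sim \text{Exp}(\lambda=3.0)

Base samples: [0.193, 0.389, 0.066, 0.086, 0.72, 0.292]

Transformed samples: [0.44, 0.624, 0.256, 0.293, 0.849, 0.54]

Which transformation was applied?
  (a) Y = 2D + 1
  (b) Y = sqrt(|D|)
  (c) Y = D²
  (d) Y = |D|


Checking option (b) Y = sqrt(|D|):
  D = 0.193 -> Y = 0.44 ✓
  D = 0.389 -> Y = 0.624 ✓
  D = 0.066 -> Y = 0.256 ✓
All samples match this transformation.

(b) sqrt(|D|)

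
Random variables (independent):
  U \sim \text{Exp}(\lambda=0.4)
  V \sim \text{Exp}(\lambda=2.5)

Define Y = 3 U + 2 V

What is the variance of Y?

For independent RVs: Var(aX + bY) = a²Var(X) + b²Var(Y)
Var(U) = 6.25
Var(V) = 0.16
Var(Y) = 3²*6.25 + 2²*0.16
= 9*6.25 + 4*0.16 = 56.89

56.89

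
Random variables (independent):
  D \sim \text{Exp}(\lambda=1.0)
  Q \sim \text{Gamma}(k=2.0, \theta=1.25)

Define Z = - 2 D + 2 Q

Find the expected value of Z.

E[Z] = -2*E[D] + 2*E[Q]
E[D] = 1
E[Q] = 2.5
E[Z] = -2*1 + 2*2.5 = 3

3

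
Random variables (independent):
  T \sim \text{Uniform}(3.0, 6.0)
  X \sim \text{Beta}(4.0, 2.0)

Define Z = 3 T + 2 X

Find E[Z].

E[Z] = 3*E[T] + 2*E[X]
E[T] = 4.5
E[X] = 0.66666667
E[Z] = 3*4.5 + 2*0.66666667 = 14.833333

14.833333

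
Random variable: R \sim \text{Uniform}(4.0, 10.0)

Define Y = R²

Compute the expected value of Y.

E[R²] = Var(R) + (E[R])² = 3 + 49 = 52

52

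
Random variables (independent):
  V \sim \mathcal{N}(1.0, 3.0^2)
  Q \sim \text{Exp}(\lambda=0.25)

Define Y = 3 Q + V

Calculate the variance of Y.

For independent RVs: Var(aX + bY) = a²Var(X) + b²Var(Y)
Var(V) = 9
Var(Q) = 16
Var(Y) = 1²*9 + 3²*16
= 1*9 + 9*16 = 153

153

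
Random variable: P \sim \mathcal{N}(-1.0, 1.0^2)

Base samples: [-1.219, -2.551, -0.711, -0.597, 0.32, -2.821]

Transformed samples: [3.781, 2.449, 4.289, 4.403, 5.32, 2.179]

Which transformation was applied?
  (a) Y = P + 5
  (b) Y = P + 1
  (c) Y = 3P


Checking option (a) Y = P + 5:
  P = -1.219 -> Y = 3.781 ✓
  P = -2.551 -> Y = 2.449 ✓
  P = -0.711 -> Y = 4.289 ✓
All samples match this transformation.

(a) P + 5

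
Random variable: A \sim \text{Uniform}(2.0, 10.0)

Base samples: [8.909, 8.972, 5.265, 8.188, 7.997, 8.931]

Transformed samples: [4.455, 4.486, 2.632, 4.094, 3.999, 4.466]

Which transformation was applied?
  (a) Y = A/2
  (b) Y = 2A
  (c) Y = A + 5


Checking option (a) Y = A/2:
  A = 8.909 -> Y = 4.455 ✓
  A = 8.972 -> Y = 4.486 ✓
  A = 5.265 -> Y = 2.632 ✓
All samples match this transformation.

(a) A/2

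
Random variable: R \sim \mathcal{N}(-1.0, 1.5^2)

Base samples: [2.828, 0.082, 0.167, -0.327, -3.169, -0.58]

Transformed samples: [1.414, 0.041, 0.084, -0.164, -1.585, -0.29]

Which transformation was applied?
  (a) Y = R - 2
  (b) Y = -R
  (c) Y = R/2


Checking option (c) Y = R/2:
  R = 2.828 -> Y = 1.414 ✓
  R = 0.082 -> Y = 0.041 ✓
  R = 0.167 -> Y = 0.084 ✓
All samples match this transformation.

(c) R/2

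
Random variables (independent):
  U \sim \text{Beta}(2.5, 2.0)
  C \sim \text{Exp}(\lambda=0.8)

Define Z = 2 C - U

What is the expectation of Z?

E[Z] = -1*E[U] + 2*E[C]
E[U] = 0.55555556
E[C] = 1.25
E[Z] = -1*0.55555556 + 2*1.25 = 1.9444444

1.9444444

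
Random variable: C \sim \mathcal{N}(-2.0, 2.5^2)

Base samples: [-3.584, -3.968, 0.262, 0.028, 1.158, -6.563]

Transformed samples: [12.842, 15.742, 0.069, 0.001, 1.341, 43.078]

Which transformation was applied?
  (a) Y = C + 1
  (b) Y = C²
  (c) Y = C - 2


Checking option (b) Y = C²:
  C = -3.584 -> Y = 12.842 ✓
  C = -3.968 -> Y = 15.742 ✓
  C = 0.262 -> Y = 0.069 ✓
All samples match this transformation.

(b) C²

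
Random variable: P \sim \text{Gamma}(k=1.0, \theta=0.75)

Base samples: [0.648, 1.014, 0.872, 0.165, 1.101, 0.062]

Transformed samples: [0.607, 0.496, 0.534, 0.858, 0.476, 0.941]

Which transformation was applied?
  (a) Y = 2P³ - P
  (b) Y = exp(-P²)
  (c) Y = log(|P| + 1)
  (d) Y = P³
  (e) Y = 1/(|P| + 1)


Checking option (e) Y = 1/(|P| + 1):
  P = 0.648 -> Y = 0.607 ✓
  P = 1.014 -> Y = 0.496 ✓
  P = 0.872 -> Y = 0.534 ✓
All samples match this transformation.

(e) 1/(|P| + 1)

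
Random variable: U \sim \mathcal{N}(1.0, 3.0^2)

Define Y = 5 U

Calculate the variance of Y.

For Y = aU + b: Var(Y) = a² * Var(U)
Var(U) = 3.0^2 = 9
Var(Y) = 5² * 9 = 25 * 9 = 225

225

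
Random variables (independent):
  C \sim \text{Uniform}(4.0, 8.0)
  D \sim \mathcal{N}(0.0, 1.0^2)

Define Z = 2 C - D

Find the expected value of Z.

E[Z] = 2*E[C] - 1*E[D]
E[C] = 6
E[D] = 0
E[Z] = 2*6 - 1*0 = 12

12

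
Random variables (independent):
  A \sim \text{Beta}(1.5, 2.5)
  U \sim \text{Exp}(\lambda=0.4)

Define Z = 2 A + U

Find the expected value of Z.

E[Z] = 2*E[A] + 1*E[U]
E[A] = 0.375
E[U] = 2.5
E[Z] = 2*0.375 + 1*2.5 = 3.25

3.25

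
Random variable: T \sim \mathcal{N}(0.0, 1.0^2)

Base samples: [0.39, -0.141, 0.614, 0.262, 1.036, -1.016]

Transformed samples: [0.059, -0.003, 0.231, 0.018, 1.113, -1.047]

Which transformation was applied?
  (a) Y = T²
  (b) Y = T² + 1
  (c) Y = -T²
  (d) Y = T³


Checking option (d) Y = T³:
  T = 0.39 -> Y = 0.059 ✓
  T = -0.141 -> Y = -0.003 ✓
  T = 0.614 -> Y = 0.231 ✓
All samples match this transformation.

(d) T³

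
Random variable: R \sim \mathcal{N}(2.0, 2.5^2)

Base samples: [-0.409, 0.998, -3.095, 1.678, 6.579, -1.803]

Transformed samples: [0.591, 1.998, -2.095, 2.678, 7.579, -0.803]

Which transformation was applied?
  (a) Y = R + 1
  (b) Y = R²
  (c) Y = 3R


Checking option (a) Y = R + 1:
  R = -0.409 -> Y = 0.591 ✓
  R = 0.998 -> Y = 1.998 ✓
  R = -3.095 -> Y = -2.095 ✓
All samples match this transformation.

(a) R + 1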